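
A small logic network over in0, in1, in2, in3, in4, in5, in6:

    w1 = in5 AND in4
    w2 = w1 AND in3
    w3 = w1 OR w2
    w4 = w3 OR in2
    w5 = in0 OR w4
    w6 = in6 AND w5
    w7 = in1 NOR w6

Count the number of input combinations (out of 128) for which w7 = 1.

w7 = in1 NOR w6 must be 1, so both in1 = 0 and w6 = 0.
w6 = in6 AND w5 must be 0, so at least one of in6, w5 is 0.
Enumerating the 128 input combinations, 38 give w7 = 1 and 90 give w7 = 0.

38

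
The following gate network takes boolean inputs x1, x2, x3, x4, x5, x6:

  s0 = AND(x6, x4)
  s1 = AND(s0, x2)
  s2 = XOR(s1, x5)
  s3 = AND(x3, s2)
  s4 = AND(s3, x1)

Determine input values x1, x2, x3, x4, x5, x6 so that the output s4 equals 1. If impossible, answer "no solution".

x1=1, x2=0, x3=1, x4=0, x5=1, x6=0

s4 = AND(s3, x1) must be 1, so both s3 = 1 and x1 = 1.
s3 = AND(x3, s2) must be 1, so both x3 = 1 and s2 = 1.
s2 = XOR(s1, x5) must be 1, so s1 and x5 differ.
Check with x1=1, x2=0, x3=1, x4=0, x5=1, x6=0:
s0 = AND(x6, x4) = AND(0, 0) = 0
s1 = AND(s0, x2) = AND(0, 0) = 0
s2 = XOR(s1, x5) = XOR(0, 1) = 1
s3 = AND(x3, s2) = AND(1, 1) = 1
s4 = AND(s3, x1) = AND(1, 1) = 1
So s4 = 1 as required.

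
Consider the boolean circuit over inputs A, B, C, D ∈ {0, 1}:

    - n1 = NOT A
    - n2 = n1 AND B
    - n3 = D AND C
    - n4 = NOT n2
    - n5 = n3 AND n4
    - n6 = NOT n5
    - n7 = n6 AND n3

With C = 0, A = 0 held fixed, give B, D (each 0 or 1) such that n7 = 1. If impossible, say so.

no solution exists

With C = 0, A = 0 fixed, none of the 4 settings of B, D give n7 = 1.
For example, with B=1, D=0:
n1 = NOT A = NOT 0 = 1
n2 = n1 AND B = 1 AND 1 = 1
n3 = D AND C = 0 AND 0 = 0
n4 = NOT n2 = NOT 1 = 0
n5 = n3 AND n4 = 0 AND 0 = 0
n6 = NOT n5 = NOT 0 = 1
n7 = n6 AND n3 = 1 AND 0 = 0
giving n7 = 0 ≠ 1.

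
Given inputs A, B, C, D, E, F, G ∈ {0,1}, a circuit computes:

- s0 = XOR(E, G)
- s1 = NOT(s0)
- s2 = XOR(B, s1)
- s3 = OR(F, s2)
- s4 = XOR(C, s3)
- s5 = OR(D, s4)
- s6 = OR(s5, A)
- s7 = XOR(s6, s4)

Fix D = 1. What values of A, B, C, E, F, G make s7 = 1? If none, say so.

Check with D = 1 and A=1, B=0, C=0, E=0, F=0, G=1:
s0 = XOR(E, G) = XOR(0, 1) = 1
s1 = NOT(s0) = NOT 1 = 0
s2 = XOR(B, s1) = XOR(0, 0) = 0
s3 = OR(F, s2) = OR(0, 0) = 0
s4 = XOR(C, s3) = XOR(0, 0) = 0
s5 = OR(D, s4) = OR(1, 0) = 1
s6 = OR(s5, A) = OR(1, 1) = 1
s7 = XOR(s6, s4) = XOR(1, 0) = 1
So s7 = 1.

A=1 B=0 C=0 E=0 F=0 G=1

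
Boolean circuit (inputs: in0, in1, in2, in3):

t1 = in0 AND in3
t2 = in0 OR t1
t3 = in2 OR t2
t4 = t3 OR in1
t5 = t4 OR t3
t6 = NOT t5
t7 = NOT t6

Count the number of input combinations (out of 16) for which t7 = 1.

14

t7 = NOT t6 must be 1, so t6 = 0.
t6 = NOT t5 must be 0, so t5 = 1.
t5 = t4 OR t3 must be 1, so at least one of t4, t3 is 1.
Enumerating the 16 input combinations, 14 give t7 = 1 and 2 give t7 = 0.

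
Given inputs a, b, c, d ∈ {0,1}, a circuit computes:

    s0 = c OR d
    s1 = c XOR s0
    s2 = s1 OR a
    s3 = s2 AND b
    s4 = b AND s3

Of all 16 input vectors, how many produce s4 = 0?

s4 = b AND s3 must be 0, so at least one of b, s3 is 0.
Enumerating the 16 input combinations, 11 give s4 = 0 and 5 give s4 = 1.

11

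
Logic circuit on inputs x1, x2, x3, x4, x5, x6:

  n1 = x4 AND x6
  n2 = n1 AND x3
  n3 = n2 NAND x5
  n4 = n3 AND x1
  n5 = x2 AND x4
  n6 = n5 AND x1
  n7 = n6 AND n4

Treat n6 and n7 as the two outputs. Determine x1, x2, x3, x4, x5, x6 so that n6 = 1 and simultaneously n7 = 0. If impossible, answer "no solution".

Check with x1=1, x2=1, x3=1, x4=1, x5=1, x6=1:
n1 = x4 AND x6 = 1 AND 1 = 1
n2 = n1 AND x3 = 1 AND 1 = 1
n3 = n2 NAND x5 = 1 NAND 1 = 0
n4 = n3 AND x1 = 0 AND 1 = 0
n5 = x2 AND x4 = 1 AND 1 = 1
n6 = n5 AND x1 = 1 AND 1 = 1
n7 = n6 AND n4 = 1 AND 0 = 0
So n6 = 1 and n7 = 0.

x1=1, x2=1, x3=1, x4=1, x5=1, x6=1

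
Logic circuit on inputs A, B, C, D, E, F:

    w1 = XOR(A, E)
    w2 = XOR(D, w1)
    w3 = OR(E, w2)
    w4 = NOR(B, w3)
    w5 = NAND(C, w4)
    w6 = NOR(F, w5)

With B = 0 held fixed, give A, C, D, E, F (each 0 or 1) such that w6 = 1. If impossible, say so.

w6 = NOR(F, w5) must be 1, so both F = 0 and w5 = 0.
w5 = NAND(C, w4) must be 0, so both C = 1 and w4 = 1.
Check with B = 0 and A=1, C=1, D=1, E=0, F=0:
w1 = XOR(A, E) = XOR(1, 0) = 1
w2 = XOR(D, w1) = XOR(1, 1) = 0
w3 = OR(E, w2) = OR(0, 0) = 0
w4 = NOR(B, w3) = NOR(0, 0) = 1
w5 = NAND(C, w4) = NAND(1, 1) = 0
w6 = NOR(F, w5) = NOR(0, 0) = 1
So w6 = 1.

A=1, C=1, D=1, E=0, F=0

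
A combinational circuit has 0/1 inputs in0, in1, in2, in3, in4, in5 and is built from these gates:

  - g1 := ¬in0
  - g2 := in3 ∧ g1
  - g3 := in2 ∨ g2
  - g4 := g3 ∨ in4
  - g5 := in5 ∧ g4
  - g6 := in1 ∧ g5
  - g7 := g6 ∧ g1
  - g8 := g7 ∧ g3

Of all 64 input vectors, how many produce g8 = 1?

6

g8 = g7 ∧ g3 must be 1, so both g7 = 1 and g3 = 1.
g7 = g6 ∧ g1 must be 1, so both g6 = 1 and g1 = 1.
Enumerating the 64 input combinations, 6 give g8 = 1 and 58 give g8 = 0.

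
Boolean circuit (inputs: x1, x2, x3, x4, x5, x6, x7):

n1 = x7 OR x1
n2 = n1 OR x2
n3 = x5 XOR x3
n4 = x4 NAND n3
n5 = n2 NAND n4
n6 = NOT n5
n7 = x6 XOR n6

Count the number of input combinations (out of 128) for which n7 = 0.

64

n7 = x6 XOR n6 must be 0, so x6 and n6 are equal.
Enumerating the 128 input combinations, 64 give n7 = 0 and 64 give n7 = 1.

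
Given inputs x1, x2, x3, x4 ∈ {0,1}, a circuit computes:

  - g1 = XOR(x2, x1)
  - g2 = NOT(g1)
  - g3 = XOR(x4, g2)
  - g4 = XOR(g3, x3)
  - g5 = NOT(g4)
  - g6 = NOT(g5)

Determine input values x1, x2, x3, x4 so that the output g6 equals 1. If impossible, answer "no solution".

g6 = NOT(g5) must be 1, so g5 = 0.
g5 = NOT(g4) must be 0, so g4 = 1.
Check with x1=1, x2=0, x3=0, x4=1:
g1 = XOR(x2, x1) = XOR(0, 1) = 1
g2 = NOT(g1) = NOT 1 = 0
g3 = XOR(x4, g2) = XOR(1, 0) = 1
g4 = XOR(g3, x3) = XOR(1, 0) = 1
g5 = NOT(g4) = NOT 1 = 0
g6 = NOT(g5) = NOT 0 = 1
So g6 = 1 as required.

x1=1, x2=0, x3=0, x4=1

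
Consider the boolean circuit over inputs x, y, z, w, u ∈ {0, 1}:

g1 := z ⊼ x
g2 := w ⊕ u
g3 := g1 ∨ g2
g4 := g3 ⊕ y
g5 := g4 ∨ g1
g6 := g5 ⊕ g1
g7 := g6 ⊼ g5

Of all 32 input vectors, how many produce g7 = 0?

4

g7 = g6 ⊼ g5 must be 0, so both g6 = 1 and g5 = 1.
Satisfying assignments:
  x=1, y=0, z=1, w=0, u=1
  x=1, y=0, z=1, w=1, u=0
  x=1, y=1, z=1, w=0, u=0
  x=1, y=1, z=1, w=1, u=1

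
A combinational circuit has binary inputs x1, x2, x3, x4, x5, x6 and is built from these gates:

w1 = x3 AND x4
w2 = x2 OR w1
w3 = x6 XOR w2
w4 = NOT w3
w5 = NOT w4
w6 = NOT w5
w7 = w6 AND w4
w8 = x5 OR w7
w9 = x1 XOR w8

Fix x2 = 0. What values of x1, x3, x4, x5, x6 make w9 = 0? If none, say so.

Check with x2 = 0 and x1=0, x3=1, x4=1, x5=0, x6=0:
w1 = x3 AND x4 = 1 AND 1 = 1
w2 = x2 OR w1 = 0 OR 1 = 1
w3 = x6 XOR w2 = 0 XOR 1 = 1
w4 = NOT w3 = NOT 1 = 0
w5 = NOT w4 = NOT 0 = 1
w6 = NOT w5 = NOT 1 = 0
w7 = w6 AND w4 = 0 AND 0 = 0
w8 = x5 OR w7 = 0 OR 0 = 0
w9 = x1 XOR w8 = 0 XOR 0 = 0
So w9 = 0.

x1=0, x3=1, x4=1, x5=0, x6=0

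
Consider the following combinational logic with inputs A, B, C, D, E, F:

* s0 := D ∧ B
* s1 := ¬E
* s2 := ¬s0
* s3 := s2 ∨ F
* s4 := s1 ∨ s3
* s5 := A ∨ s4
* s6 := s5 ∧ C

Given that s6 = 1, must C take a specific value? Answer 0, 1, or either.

s6 = s5 ∧ C must be 1, so both s5 = 1 and C = 1.
s5 = A ∨ s4 must be 1, so at least one of A, s4 is 1.
Every assignment with s6 = 1 has C = 1; there are 31 such assignment(s).

1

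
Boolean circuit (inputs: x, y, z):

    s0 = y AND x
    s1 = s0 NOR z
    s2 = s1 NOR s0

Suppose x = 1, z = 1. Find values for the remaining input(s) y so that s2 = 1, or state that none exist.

y=0

s2 = s1 NOR s0 must be 1, so both s1 = 0 and s0 = 0.
s1 = s0 NOR z must be 0, so at least one of s0, z is 1.
Check with x = 1, z = 1 and y=0:
s0 = y AND x = 0 AND 1 = 0
s1 = s0 NOR z = 0 NOR 1 = 0
s2 = s1 NOR s0 = 0 NOR 0 = 1
So s2 = 1.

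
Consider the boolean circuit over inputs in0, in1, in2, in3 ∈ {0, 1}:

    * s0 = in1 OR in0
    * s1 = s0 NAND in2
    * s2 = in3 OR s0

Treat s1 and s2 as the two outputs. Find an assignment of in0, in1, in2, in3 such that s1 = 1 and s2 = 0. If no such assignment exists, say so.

in0=0, in1=0, in2=1, in3=0

Check with in0=0, in1=0, in2=1, in3=0:
s0 = in1 OR in0 = 0 OR 0 = 0
s1 = s0 NAND in2 = 0 NAND 1 = 1
s2 = in3 OR s0 = 0 OR 0 = 0
So s1 = 1 and s2 = 0.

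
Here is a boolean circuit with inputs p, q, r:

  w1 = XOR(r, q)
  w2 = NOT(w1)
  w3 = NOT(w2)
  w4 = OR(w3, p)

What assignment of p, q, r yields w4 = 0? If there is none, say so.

w4 = OR(w3, p) must be 0, so both w3 = 0 and p = 0.
Check with p=0, q=1, r=1:
w1 = XOR(r, q) = XOR(1, 1) = 0
w2 = NOT(w1) = NOT 0 = 1
w3 = NOT(w2) = NOT 1 = 0
w4 = OR(w3, p) = OR(0, 0) = 0
So w4 = 0 as required.

p=0, q=1, r=1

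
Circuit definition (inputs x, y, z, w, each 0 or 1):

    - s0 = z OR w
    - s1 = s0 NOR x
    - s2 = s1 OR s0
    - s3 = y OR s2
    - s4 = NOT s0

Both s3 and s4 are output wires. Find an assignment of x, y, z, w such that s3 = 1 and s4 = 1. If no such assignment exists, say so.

Check with x=1, y=1, z=0, w=0:
s0 = z OR w = 0 OR 0 = 0
s1 = s0 NOR x = 0 NOR 1 = 0
s2 = s1 OR s0 = 0 OR 0 = 0
s3 = y OR s2 = 1 OR 0 = 1
s4 = NOT s0 = NOT 0 = 1
So s3 = 1 and s4 = 1.

x=1, y=1, z=0, w=0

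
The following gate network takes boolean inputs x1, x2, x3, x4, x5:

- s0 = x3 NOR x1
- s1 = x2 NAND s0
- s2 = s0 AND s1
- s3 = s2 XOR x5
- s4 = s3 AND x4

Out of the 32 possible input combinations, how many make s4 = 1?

8

s4 = s3 AND x4 must be 1, so both s3 = 1 and x4 = 1.
s3 = s2 XOR x5 must be 1, so s2 and x5 differ.
Enumerating the 32 input combinations, 8 give s4 = 1 and 24 give s4 = 0.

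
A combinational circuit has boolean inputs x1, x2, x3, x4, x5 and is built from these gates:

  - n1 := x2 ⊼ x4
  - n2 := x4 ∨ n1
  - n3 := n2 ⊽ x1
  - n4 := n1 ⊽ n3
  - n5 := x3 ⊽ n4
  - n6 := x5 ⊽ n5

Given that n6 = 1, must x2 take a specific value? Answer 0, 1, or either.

Both values of x2 occur among assignments with n6 = 1:
  x2=0: x1=0, x2=0, x3=1, x4=0, x5=0
  x2=1: x1=0, x2=1, x3=0, x4=1, x5=0

either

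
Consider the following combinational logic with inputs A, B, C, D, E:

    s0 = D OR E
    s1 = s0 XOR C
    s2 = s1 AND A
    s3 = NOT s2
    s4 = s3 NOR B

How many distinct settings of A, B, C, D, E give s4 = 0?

s4 = s3 NOR B must be 0, so at least one of s3, B is 1.
Enumerating the 32 input combinations, 28 give s4 = 0 and 4 give s4 = 1.

28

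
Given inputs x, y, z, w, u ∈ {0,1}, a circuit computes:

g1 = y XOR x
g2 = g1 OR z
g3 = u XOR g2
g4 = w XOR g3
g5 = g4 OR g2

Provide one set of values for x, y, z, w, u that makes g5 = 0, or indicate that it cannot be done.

g5 = g4 OR g2 must be 0, so both g4 = 0 and g2 = 0.
Check with x=1, y=1, z=0, w=1, u=1:
g1 = y XOR x = 1 XOR 1 = 0
g2 = g1 OR z = 0 OR 0 = 0
g3 = u XOR g2 = 1 XOR 0 = 1
g4 = w XOR g3 = 1 XOR 1 = 0
g5 = g4 OR g2 = 0 OR 0 = 0
So g5 = 0 as required.

x=1, y=1, z=0, w=1, u=1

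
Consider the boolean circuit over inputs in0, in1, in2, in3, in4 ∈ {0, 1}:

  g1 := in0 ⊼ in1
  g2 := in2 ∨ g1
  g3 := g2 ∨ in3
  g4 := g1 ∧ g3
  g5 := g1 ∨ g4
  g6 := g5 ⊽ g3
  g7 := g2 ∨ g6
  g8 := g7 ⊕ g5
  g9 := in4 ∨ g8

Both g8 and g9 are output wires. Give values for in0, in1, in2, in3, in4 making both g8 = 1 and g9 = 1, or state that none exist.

Check with in0=1 in1=1 in2=0 in3=0 in4=0:
g1 = in0 ⊼ in1 = 1 ⊼ 1 = 0
g2 = in2 ∨ g1 = 0 ∨ 0 = 0
g3 = g2 ∨ in3 = 0 ∨ 0 = 0
g4 = g1 ∧ g3 = 0 ∧ 0 = 0
g5 = g1 ∨ g4 = 0 ∨ 0 = 0
g6 = g5 ⊽ g3 = 0 ⊽ 0 = 1
g7 = g2 ∨ g6 = 0 ∨ 1 = 1
g8 = g7 ⊕ g5 = 1 ⊕ 0 = 1
g9 = in4 ∨ g8 = 0 ∨ 1 = 1
So g8 = 1 and g9 = 1.

in0=1 in1=1 in2=0 in3=0 in4=0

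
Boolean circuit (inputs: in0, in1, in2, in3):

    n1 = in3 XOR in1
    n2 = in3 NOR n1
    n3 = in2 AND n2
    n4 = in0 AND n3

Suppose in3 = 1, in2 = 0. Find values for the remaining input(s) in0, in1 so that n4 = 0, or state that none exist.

in0=1 in1=0

Check with in3 = 1, in2 = 0 and in0=1, in1=0:
n1 = in3 XOR in1 = 1 XOR 0 = 1
n2 = in3 NOR n1 = 1 NOR 1 = 0
n3 = in2 AND n2 = 0 AND 0 = 0
n4 = in0 AND n3 = 1 AND 0 = 0
So n4 = 0.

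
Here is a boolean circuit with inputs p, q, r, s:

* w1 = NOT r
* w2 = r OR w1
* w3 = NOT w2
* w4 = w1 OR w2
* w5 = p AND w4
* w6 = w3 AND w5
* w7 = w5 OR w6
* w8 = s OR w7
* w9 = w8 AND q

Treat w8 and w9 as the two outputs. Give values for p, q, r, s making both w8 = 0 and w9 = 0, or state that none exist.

p=0 q=0 r=0 s=0

Check with p=0 q=0 r=0 s=0:
w1 = NOT r = NOT 0 = 1
w2 = r OR w1 = 0 OR 1 = 1
w3 = NOT w2 = NOT 1 = 0
w4 = w1 OR w2 = 1 OR 1 = 1
w5 = p AND w4 = 0 AND 1 = 0
w6 = w3 AND w5 = 0 AND 0 = 0
w7 = w5 OR w6 = 0 OR 0 = 0
w8 = s OR w7 = 0 OR 0 = 0
w9 = w8 AND q = 0 AND 0 = 0
So w8 = 0 and w9 = 0.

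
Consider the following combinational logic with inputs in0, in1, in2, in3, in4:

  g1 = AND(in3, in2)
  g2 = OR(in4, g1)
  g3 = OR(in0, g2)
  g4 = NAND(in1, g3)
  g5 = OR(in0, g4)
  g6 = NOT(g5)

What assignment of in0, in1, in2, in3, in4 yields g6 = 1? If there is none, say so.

g6 = NOT(g5) must be 1, so g5 = 0.
g5 = OR(in0, g4) must be 0, so both in0 = 0 and g4 = 0.
Check with in0=0, in1=1, in2=0, in3=1, in4=1:
g1 = AND(in3, in2) = AND(1, 0) = 0
g2 = OR(in4, g1) = OR(1, 0) = 1
g3 = OR(in0, g2) = OR(0, 1) = 1
g4 = NAND(in1, g3) = NAND(1, 1) = 0
g5 = OR(in0, g4) = OR(0, 0) = 0
g6 = NOT(g5) = NOT 0 = 1
So g6 = 1 as required.

in0=0, in1=1, in2=0, in3=1, in4=1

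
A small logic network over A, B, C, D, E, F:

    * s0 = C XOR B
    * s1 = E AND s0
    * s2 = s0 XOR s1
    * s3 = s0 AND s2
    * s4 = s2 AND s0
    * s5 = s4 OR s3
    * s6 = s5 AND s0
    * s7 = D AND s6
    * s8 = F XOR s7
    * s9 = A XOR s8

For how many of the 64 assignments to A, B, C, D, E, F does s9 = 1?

s9 = A XOR s8 must be 1, so A and s8 differ.
Enumerating the 64 input combinations, 32 give s9 = 1 and 32 give s9 = 0.

32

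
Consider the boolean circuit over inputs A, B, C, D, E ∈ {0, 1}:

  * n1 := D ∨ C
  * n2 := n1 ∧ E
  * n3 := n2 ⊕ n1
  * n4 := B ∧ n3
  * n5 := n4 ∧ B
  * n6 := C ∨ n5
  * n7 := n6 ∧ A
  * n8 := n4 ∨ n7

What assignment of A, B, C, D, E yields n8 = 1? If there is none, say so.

A=0 B=1 C=0 D=1 E=0

Check with A=0 B=1 C=0 D=1 E=0:
n1 = D ∨ C = 1 ∨ 0 = 1
n2 = n1 ∧ E = 1 ∧ 0 = 0
n3 = n2 ⊕ n1 = 0 ⊕ 1 = 1
n4 = B ∧ n3 = 1 ∧ 1 = 1
n5 = n4 ∧ B = 1 ∧ 1 = 1
n6 = C ∨ n5 = 0 ∨ 1 = 1
n7 = n6 ∧ A = 1 ∧ 0 = 0
n8 = n4 ∨ n7 = 1 ∨ 0 = 1
So n8 = 1 as required.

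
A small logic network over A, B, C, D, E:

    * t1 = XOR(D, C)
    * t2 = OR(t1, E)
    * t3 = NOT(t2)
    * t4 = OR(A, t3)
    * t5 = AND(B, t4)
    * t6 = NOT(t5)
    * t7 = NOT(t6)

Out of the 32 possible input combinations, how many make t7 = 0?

22

t7 = NOT(t6) must be 0, so t6 = 1.
t6 = NOT(t5) must be 1, so t5 = 0.
Enumerating the 32 input combinations, 22 give t7 = 0 and 10 give t7 = 1.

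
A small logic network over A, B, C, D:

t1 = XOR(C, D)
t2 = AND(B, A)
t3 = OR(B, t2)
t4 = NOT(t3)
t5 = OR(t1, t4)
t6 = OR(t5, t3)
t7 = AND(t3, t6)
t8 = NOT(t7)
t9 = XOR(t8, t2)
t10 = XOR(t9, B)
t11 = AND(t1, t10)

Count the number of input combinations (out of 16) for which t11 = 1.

6

t11 = AND(t1, t10) must be 1, so both t1 = 1 and t10 = 1.
t1 = XOR(C, D) must be 1, so C and D differ.
t10 = XOR(t9, B) must be 1, so t9 and B differ.
Satisfying assignments:
  A=0, B=0, C=0, D=1
  A=0, B=0, C=1, D=0
  A=0, B=1, C=0, D=1
  A=0, B=1, C=1, D=0
  A=1, B=0, C=0, D=1
  A=1, B=0, C=1, D=0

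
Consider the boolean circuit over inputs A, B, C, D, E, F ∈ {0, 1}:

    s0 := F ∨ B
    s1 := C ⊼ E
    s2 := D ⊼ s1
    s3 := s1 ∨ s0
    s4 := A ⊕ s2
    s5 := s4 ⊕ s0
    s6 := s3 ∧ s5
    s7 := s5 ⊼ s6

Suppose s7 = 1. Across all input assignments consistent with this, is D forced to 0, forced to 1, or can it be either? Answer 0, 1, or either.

Both values of D occur among assignments with s7 = 1:
  D=0: A=0, B=0, C=0, D=0, E=0, F=1
  D=1: A=0, B=0, C=0, D=1, E=0, F=0

either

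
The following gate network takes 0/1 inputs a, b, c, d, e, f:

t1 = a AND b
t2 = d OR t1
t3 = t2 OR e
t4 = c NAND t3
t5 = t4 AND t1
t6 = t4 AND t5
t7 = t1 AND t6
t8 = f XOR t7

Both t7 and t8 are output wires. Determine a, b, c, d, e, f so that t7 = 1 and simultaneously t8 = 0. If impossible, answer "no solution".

a=1 b=1 c=0 d=1 e=1 f=1

Check with a=1 b=1 c=0 d=1 e=1 f=1:
t1 = a AND b = 1 AND 1 = 1
t2 = d OR t1 = 1 OR 1 = 1
t3 = t2 OR e = 1 OR 1 = 1
t4 = c NAND t3 = 0 NAND 1 = 1
t5 = t4 AND t1 = 1 AND 1 = 1
t6 = t4 AND t5 = 1 AND 1 = 1
t7 = t1 AND t6 = 1 AND 1 = 1
t8 = f XOR t7 = 1 XOR 1 = 0
So t7 = 1 and t8 = 0.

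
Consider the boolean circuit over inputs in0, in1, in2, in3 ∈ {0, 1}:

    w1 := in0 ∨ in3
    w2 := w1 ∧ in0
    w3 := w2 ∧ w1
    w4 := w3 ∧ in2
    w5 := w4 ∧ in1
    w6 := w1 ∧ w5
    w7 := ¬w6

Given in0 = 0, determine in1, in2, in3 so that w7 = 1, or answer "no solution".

in1=0, in2=0, in3=1

w7 = ¬w6 must be 1, so w6 = 0.
Check with in0 = 0 and in1=0, in2=0, in3=1:
w1 = in0 ∨ in3 = 0 ∨ 1 = 1
w2 = w1 ∧ in0 = 1 ∧ 0 = 0
w3 = w2 ∧ w1 = 0 ∧ 1 = 0
w4 = w3 ∧ in2 = 0 ∧ 0 = 0
w5 = w4 ∧ in1 = 0 ∧ 0 = 0
w6 = w1 ∧ w5 = 1 ∧ 0 = 0
w7 = ¬w6 = ¬0 = 1
So w7 = 1.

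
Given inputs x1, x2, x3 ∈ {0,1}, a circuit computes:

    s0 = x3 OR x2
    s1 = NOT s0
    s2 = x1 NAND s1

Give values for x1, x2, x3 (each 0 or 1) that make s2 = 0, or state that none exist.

s2 = x1 NAND s1 must be 0, so both x1 = 1 and s1 = 1.
s1 = NOT s0 must be 1, so s0 = 0.
s0 = x3 OR x2 must be 0, so both x3 = 0 and x2 = 0.
Check with x1=1, x2=0, x3=0:
s0 = x3 OR x2 = 0 OR 0 = 0
s1 = NOT s0 = NOT 0 = 1
s2 = x1 NAND s1 = 1 NAND 1 = 0
So s2 = 0 as required.

x1=1, x2=0, x3=0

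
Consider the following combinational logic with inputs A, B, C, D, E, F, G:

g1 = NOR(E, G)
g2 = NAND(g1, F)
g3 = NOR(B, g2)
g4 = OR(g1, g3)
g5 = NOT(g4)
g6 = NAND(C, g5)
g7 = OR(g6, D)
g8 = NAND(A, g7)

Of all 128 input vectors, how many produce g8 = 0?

g8 = NAND(A, g7) must be 0, so both A = 1 and g7 = 1.
g7 = OR(g6, D) must be 1, so at least one of g6, D is 1.
Enumerating the 128 input combinations, 52 give g8 = 0 and 76 give g8 = 1.

52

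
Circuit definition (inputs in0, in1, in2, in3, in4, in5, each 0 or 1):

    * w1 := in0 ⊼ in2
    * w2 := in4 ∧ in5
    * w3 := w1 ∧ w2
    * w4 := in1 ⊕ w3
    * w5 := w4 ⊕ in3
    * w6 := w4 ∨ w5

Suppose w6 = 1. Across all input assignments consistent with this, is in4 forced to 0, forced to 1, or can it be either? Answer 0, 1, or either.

either

Both values of in4 occur among assignments with w6 = 1:
  in4=0: in0=0, in1=0, in2=0, in3=1, in4=0, in5=0
  in4=1: in0=0, in1=0, in2=0, in3=0, in4=1, in5=1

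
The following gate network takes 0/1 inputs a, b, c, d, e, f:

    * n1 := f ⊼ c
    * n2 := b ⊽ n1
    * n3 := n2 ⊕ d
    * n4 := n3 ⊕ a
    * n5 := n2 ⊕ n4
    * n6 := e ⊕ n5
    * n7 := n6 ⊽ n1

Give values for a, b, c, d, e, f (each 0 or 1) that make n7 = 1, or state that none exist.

a=0, b=0, c=1, d=1, e=1, f=1

n7 = n6 ⊽ n1 must be 1, so both n6 = 0 and n1 = 0.
Check with a=0, b=0, c=1, d=1, e=1, f=1:
n1 = f ⊼ c = 1 ⊼ 1 = 0
n2 = b ⊽ n1 = 0 ⊽ 0 = 1
n3 = n2 ⊕ d = 1 ⊕ 1 = 0
n4 = n3 ⊕ a = 0 ⊕ 0 = 0
n5 = n2 ⊕ n4 = 1 ⊕ 0 = 1
n6 = e ⊕ n5 = 1 ⊕ 1 = 0
n7 = n6 ⊽ n1 = 0 ⊽ 0 = 1
So n7 = 1 as required.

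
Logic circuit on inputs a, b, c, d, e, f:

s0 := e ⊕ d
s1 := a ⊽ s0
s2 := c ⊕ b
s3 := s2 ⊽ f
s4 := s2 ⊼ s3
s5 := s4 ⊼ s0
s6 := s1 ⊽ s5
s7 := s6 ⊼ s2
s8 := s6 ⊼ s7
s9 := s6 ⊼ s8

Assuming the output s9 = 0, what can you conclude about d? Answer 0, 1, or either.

either

Both values of d occur among assignments with s9 = 0:
  d=0: a=0, b=0, c=1, d=0, e=1, f=0
  d=1: a=0, b=0, c=1, d=1, e=0, f=0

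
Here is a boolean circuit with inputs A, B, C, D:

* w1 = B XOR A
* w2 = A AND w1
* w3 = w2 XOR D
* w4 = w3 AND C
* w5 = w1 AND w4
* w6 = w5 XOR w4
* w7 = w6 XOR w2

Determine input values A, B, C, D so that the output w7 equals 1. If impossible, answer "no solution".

A=1 B=0 C=1 D=1

w7 = w6 XOR w2 must be 1, so w6 and w2 differ.
Check with A=1 B=0 C=1 D=1:
w1 = B XOR A = 0 XOR 1 = 1
w2 = A AND w1 = 1 AND 1 = 1
w3 = w2 XOR D = 1 XOR 1 = 0
w4 = w3 AND C = 0 AND 1 = 0
w5 = w1 AND w4 = 1 AND 0 = 0
w6 = w5 XOR w4 = 0 XOR 0 = 0
w7 = w6 XOR w2 = 0 XOR 1 = 1
So w7 = 1 as required.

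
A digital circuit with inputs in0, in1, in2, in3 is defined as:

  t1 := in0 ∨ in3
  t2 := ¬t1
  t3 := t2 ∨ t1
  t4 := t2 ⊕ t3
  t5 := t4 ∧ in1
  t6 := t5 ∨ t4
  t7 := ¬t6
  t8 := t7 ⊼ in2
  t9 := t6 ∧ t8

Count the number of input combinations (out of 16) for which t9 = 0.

4

t9 = t6 ∧ t8 must be 0, so at least one of t6, t8 is 0.
Enumerating the 16 input combinations, 4 give t9 = 0 and 12 give t9 = 1.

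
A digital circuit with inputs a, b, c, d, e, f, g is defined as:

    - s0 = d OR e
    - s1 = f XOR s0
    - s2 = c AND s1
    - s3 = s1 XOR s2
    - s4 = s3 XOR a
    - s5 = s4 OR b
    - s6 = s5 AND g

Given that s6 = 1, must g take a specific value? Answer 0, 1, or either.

s6 = s5 AND g must be 1, so both s5 = 1 and g = 1.
Every assignment with s6 = 1 has g = 1; there are 48 such assignment(s).

1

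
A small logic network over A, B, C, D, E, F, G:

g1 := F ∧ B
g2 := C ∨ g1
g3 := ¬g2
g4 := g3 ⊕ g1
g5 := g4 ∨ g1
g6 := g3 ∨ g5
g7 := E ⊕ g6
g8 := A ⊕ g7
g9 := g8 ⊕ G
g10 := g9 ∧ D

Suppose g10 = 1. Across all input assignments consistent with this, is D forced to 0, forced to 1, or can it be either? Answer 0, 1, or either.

1

g10 = g9 ∧ D must be 1, so both g9 = 1 and D = 1.
g9 = g8 ⊕ G must be 1, so g8 and G differ.
Every assignment with g10 = 1 has D = 1; there are 32 such assignment(s).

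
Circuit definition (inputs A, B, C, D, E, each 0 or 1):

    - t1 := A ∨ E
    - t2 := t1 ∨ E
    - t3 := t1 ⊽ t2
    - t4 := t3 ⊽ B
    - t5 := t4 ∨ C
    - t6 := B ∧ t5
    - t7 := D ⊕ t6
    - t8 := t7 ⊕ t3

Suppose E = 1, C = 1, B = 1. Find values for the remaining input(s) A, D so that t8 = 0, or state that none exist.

Check with E = 1, C = 1, B = 1 and A=0, D=1:
t1 = A ∨ E = 0 ∨ 1 = 1
t2 = t1 ∨ E = 1 ∨ 1 = 1
t3 = t1 ⊽ t2 = 1 ⊽ 1 = 0
t4 = t3 ⊽ B = 0 ⊽ 1 = 0
t5 = t4 ∨ C = 0 ∨ 1 = 1
t6 = B ∧ t5 = 1 ∧ 1 = 1
t7 = D ⊕ t6 = 1 ⊕ 1 = 0
t8 = t7 ⊕ t3 = 0 ⊕ 0 = 0
So t8 = 0.

A=0, D=1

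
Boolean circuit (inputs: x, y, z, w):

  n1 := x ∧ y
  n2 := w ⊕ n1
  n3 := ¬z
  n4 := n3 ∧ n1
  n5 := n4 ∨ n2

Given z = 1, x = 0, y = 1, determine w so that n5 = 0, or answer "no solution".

w=0

n5 = n4 ∨ n2 must be 0, so both n4 = 0 and n2 = 0.
Check with z = 1, x = 0, y = 1 and w=0:
n1 = x ∧ y = 0 ∧ 1 = 0
n2 = w ⊕ n1 = 0 ⊕ 0 = 0
n3 = ¬z = ¬1 = 0
n4 = n3 ∧ n1 = 0 ∧ 0 = 0
n5 = n4 ∨ n2 = 0 ∨ 0 = 0
So n5 = 0.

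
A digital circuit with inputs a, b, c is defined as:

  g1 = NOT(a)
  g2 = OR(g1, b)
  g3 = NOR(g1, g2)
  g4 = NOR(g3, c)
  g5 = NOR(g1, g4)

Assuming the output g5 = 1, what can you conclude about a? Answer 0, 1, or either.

g5 = NOR(g1, g4) must be 1, so both g1 = 0 and g4 = 0.
Every assignment with g5 = 1 has a = 1; there are 3 such assignment(s).
  a=1, b=0, c=0
  a=1, b=0, c=1
  a=1, b=1, c=1

1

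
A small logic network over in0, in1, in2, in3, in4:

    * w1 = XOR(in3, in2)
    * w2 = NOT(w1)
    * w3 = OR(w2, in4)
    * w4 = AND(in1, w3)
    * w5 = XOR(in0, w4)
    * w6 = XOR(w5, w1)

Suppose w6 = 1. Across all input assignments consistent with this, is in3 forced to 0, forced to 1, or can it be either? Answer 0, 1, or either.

either

Both values of in3 occur among assignments with w6 = 1:
  in3=0: in0=0, in1=0, in2=1, in3=0, in4=0
  in3=1: in0=0, in1=0, in2=0, in3=1, in4=0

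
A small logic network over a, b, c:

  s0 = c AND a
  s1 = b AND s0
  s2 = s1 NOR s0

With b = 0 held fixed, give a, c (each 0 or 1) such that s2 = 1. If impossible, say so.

s2 = s1 NOR s0 must be 1, so both s1 = 0 and s0 = 0.
Check with b = 0 and a=1, c=0:
s0 = c AND a = 0 AND 1 = 0
s1 = b AND s0 = 0 AND 0 = 0
s2 = s1 NOR s0 = 0 NOR 0 = 1
So s2 = 1.

a=1, c=0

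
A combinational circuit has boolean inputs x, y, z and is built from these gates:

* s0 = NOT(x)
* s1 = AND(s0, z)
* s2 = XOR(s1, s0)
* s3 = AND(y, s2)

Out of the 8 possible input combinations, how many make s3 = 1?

1

s3 = AND(y, s2) must be 1, so both y = 1 and s2 = 1.
s2 = XOR(s1, s0) must be 1, so s1 and s0 differ.
Satisfying assignments:
  x=0, y=1, z=0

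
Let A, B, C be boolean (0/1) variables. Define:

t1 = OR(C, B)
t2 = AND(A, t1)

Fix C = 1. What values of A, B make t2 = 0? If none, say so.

A=0, B=0

t2 = AND(A, t1) must be 0, so at least one of A, t1 is 0.
Check with C = 1 and A=0, B=0:
t1 = OR(C, B) = OR(1, 0) = 1
t2 = AND(A, t1) = AND(0, 1) = 0
So t2 = 0.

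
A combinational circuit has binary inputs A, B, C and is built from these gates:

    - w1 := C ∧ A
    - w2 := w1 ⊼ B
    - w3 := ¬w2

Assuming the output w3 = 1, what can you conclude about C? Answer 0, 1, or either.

1

w3 = ¬w2 must be 1, so w2 = 0.
Every assignment with w3 = 1 has C = 1; there are 1 such assignment(s).
  A=1, B=1, C=1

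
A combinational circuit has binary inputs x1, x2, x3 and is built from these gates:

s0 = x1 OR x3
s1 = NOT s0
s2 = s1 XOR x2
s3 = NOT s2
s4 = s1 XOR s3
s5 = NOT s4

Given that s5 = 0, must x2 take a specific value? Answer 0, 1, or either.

s5 = NOT s4 must be 0, so s4 = 1.
s4 = s1 XOR s3 must be 1, so s1 and s3 differ.
Every assignment with s5 = 0 has x2 = 0; there are 4 such assignment(s).
  x1=0, x2=0, x3=0
  x1=0, x2=0, x3=1
  x1=1, x2=0, x3=0
  x1=1, x2=0, x3=1

0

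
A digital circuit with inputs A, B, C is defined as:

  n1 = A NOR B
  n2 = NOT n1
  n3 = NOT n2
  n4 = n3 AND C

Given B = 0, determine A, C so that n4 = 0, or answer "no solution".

Check with B = 0 and A=0, C=0:
n1 = A NOR B = 0 NOR 0 = 1
n2 = NOT n1 = NOT 1 = 0
n3 = NOT n2 = NOT 0 = 1
n4 = n3 AND C = 1 AND 0 = 0
So n4 = 0.

A=0, C=0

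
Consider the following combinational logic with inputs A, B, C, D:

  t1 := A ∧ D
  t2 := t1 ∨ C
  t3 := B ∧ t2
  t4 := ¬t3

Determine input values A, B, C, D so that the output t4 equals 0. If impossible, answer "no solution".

t4 = ¬t3 must be 0, so t3 = 1.
Check with A=0, B=1, C=1, D=0:
t1 = A ∧ D = 0 ∧ 0 = 0
t2 = t1 ∨ C = 0 ∨ 1 = 1
t3 = B ∧ t2 = 1 ∧ 1 = 1
t4 = ¬t3 = ¬1 = 0
So t4 = 0 as required.

A=0, B=1, C=1, D=0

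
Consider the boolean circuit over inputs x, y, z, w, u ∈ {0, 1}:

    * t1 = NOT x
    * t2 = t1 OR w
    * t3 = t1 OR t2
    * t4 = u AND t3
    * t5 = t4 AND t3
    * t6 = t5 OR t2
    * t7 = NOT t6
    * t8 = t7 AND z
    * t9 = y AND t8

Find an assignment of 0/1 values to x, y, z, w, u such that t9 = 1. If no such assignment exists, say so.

t9 = y AND t8 must be 1, so both y = 1 and t8 = 1.
Check with x=1, y=1, z=1, w=0, u=0:
t1 = NOT x = NOT 1 = 0
t2 = t1 OR w = 0 OR 0 = 0
t3 = t1 OR t2 = 0 OR 0 = 0
t4 = u AND t3 = 0 AND 0 = 0
t5 = t4 AND t3 = 0 AND 0 = 0
t6 = t5 OR t2 = 0 OR 0 = 0
t7 = NOT t6 = NOT 0 = 1
t8 = t7 AND z = 1 AND 1 = 1
t9 = y AND t8 = 1 AND 1 = 1
So t9 = 1 as required.

x=1, y=1, z=1, w=0, u=0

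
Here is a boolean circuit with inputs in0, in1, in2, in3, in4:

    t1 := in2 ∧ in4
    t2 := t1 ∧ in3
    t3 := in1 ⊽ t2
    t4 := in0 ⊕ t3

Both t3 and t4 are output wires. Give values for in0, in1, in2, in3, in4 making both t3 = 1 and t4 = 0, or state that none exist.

in0=1, in1=0, in2=0, in3=0, in4=1

Check with in0=1, in1=0, in2=0, in3=0, in4=1:
t1 = in2 ∧ in4 = 0 ∧ 1 = 0
t2 = t1 ∧ in3 = 0 ∧ 0 = 0
t3 = in1 ⊽ t2 = 0 ⊽ 0 = 1
t4 = in0 ⊕ t3 = 1 ⊕ 1 = 0
So t3 = 1 and t4 = 0.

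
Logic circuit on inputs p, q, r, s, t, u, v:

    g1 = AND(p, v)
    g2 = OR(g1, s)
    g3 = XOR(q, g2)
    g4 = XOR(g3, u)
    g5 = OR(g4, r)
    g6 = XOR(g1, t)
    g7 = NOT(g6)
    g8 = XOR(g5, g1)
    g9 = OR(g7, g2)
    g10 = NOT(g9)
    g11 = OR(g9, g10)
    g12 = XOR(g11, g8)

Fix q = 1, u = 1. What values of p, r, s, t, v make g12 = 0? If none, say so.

g12 = XOR(g11, g8) must be 0, so g11 and g8 are equal.
Check with q = 1, u = 1 and p=0, r=1, s=0, t=1, v=1:
g1 = AND(p, v) = AND(0, 1) = 0
g2 = OR(g1, s) = OR(0, 0) = 0
g3 = XOR(q, g2) = XOR(1, 0) = 1
g4 = XOR(g3, u) = XOR(1, 1) = 0
g5 = OR(g4, r) = OR(0, 1) = 1
g6 = XOR(g1, t) = XOR(0, 1) = 1
g7 = NOT(g6) = NOT 1 = 0
g8 = XOR(g5, g1) = XOR(1, 0) = 1
g9 = OR(g7, g2) = OR(0, 0) = 0
g10 = NOT(g9) = NOT 0 = 1
g11 = OR(g9, g10) = OR(0, 1) = 1
g12 = XOR(g11, g8) = XOR(1, 1) = 0
So g12 = 0.

p=0, r=1, s=0, t=1, v=1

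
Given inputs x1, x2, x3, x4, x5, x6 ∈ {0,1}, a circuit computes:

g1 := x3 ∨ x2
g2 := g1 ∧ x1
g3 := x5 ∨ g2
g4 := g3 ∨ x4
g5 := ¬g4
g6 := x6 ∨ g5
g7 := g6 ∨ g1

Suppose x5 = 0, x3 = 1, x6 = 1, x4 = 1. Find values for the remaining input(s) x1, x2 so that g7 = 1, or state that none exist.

x1=1, x2=0

Check with x5 = 0, x3 = 1, x6 = 1, x4 = 1 and x1=1, x2=0:
g1 = x3 ∨ x2 = 1 ∨ 0 = 1
g2 = g1 ∧ x1 = 1 ∧ 1 = 1
g3 = x5 ∨ g2 = 0 ∨ 1 = 1
g4 = g3 ∨ x4 = 1 ∨ 1 = 1
g5 = ¬g4 = ¬1 = 0
g6 = x6 ∨ g5 = 1 ∨ 0 = 1
g7 = g6 ∨ g1 = 1 ∨ 1 = 1
So g7 = 1.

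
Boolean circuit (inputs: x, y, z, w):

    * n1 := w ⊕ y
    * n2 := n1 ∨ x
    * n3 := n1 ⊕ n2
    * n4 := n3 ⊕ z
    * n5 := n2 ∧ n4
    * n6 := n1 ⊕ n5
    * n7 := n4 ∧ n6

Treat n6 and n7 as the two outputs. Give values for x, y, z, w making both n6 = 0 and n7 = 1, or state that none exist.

Across all 16 input combinations, none give both n6 = 0 and n7 = 1.

no solution exists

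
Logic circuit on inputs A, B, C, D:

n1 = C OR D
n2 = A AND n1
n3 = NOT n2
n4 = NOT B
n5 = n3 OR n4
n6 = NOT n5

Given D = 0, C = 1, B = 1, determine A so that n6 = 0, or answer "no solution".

n6 = NOT n5 must be 0, so n5 = 1.
Check with D = 0, C = 1, B = 1 and A=0:
n1 = C OR D = 1 OR 0 = 1
n2 = A AND n1 = 0 AND 1 = 0
n3 = NOT n2 = NOT 0 = 1
n4 = NOT B = NOT 1 = 0
n5 = n3 OR n4 = 1 OR 0 = 1
n6 = NOT n5 = NOT 1 = 0
So n6 = 0.

A=0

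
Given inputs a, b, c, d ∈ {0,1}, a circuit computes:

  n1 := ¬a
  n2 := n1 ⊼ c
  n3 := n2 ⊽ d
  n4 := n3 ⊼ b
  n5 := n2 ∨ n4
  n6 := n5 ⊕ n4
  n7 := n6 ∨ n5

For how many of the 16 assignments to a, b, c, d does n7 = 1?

15

n7 = n6 ∨ n5 must be 1, so at least one of n6, n5 is 1.
Enumerating the 16 input combinations, 15 give n7 = 1 and 1 give n7 = 0.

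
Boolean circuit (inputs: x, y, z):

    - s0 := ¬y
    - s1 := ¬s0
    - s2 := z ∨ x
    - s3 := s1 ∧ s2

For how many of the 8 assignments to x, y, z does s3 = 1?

3

s3 = s1 ∧ s2 must be 1, so both s1 = 1 and s2 = 1.
s1 = ¬s0 must be 1, so s0 = 0.
s2 = z ∨ x must be 1, so at least one of z, x is 1.
Satisfying assignments:
  x=0, y=1, z=1
  x=1, y=1, z=0
  x=1, y=1, z=1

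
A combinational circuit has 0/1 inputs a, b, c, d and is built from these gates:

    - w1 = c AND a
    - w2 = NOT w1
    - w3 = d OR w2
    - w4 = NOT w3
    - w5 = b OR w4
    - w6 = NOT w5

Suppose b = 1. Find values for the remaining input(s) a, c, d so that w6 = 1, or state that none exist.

no solution exists

With b = 1 fixed, none of the 8 settings of a, c, d give w6 = 1.
For example, with a=0, c=1, d=1:
w1 = c AND a = 1 AND 0 = 0
w2 = NOT w1 = NOT 0 = 1
w3 = d OR w2 = 1 OR 1 = 1
w4 = NOT w3 = NOT 1 = 0
w5 = b OR w4 = 1 OR 0 = 1
w6 = NOT w5 = NOT 1 = 0
giving w6 = 0 ≠ 1.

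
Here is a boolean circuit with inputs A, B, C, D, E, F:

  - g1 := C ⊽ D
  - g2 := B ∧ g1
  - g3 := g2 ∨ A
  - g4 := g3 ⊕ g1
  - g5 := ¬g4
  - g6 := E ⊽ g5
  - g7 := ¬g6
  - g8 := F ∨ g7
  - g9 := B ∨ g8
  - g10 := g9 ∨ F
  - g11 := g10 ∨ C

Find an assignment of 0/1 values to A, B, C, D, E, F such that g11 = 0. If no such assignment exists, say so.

Check with A=1, B=0, C=0, D=1, E=0, F=0:
g1 = C ⊽ D = 0 ⊽ 1 = 0
g2 = B ∧ g1 = 0 ∧ 0 = 0
g3 = g2 ∨ A = 0 ∨ 1 = 1
g4 = g3 ⊕ g1 = 1 ⊕ 0 = 1
g5 = ¬g4 = ¬1 = 0
g6 = E ⊽ g5 = 0 ⊽ 0 = 1
g7 = ¬g6 = ¬1 = 0
g8 = F ∨ g7 = 0 ∨ 0 = 0
g9 = B ∨ g8 = 0 ∨ 0 = 0
g10 = g9 ∨ F = 0 ∨ 0 = 0
g11 = g10 ∨ C = 0 ∨ 0 = 0
So g11 = 0 as required.

A=1, B=0, C=0, D=1, E=0, F=0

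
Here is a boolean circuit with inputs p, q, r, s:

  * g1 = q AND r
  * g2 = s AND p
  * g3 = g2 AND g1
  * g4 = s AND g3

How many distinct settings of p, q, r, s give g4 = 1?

1

g4 = s AND g3 must be 1, so both s = 1 and g3 = 1.
Satisfying assignments:
  p=1, q=1, r=1, s=1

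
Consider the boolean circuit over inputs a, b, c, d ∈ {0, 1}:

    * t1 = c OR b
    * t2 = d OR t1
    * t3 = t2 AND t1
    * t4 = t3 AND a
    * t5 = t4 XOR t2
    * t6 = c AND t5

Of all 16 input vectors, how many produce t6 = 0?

t6 = c AND t5 must be 0, so at least one of c, t5 is 0.
Enumerating the 16 input combinations, 12 give t6 = 0 and 4 give t6 = 1.

12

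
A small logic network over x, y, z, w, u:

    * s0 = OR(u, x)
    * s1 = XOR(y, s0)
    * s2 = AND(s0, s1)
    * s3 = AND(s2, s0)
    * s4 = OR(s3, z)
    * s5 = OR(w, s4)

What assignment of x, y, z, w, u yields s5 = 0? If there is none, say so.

x=0, y=1, z=0, w=0, u=0

s5 = OR(w, s4) must be 0, so both w = 0 and s4 = 0.
Check with x=0, y=1, z=0, w=0, u=0:
s0 = OR(u, x) = OR(0, 0) = 0
s1 = XOR(y, s0) = XOR(1, 0) = 1
s2 = AND(s0, s1) = AND(0, 1) = 0
s3 = AND(s2, s0) = AND(0, 0) = 0
s4 = OR(s3, z) = OR(0, 0) = 0
s5 = OR(w, s4) = OR(0, 0) = 0
So s5 = 0 as required.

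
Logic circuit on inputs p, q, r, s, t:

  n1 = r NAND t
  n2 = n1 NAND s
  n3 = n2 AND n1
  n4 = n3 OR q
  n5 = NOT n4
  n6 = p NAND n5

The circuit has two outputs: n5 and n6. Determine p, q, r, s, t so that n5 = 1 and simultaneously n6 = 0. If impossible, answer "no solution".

p=1, q=0, r=0, s=1, t=1

Check with p=1, q=0, r=0, s=1, t=1:
n1 = r NAND t = 0 NAND 1 = 1
n2 = n1 NAND s = 1 NAND 1 = 0
n3 = n2 AND n1 = 0 AND 1 = 0
n4 = n3 OR q = 0 OR 0 = 0
n5 = NOT n4 = NOT 0 = 1
n6 = p NAND n5 = 1 NAND 1 = 0
So n5 = 1 and n6 = 0.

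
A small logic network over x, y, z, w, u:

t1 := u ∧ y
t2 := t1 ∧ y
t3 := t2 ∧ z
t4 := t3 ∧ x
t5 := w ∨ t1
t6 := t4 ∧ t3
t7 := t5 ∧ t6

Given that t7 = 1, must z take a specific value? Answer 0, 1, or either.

t7 = t5 ∧ t6 must be 1, so both t5 = 1 and t6 = 1.
t5 = w ∨ t1 must be 1, so at least one of w, t1 is 1.
Every assignment with t7 = 1 has z = 1; there are 2 such assignment(s).
  x=1, y=1, z=1, w=0, u=1
  x=1, y=1, z=1, w=1, u=1

1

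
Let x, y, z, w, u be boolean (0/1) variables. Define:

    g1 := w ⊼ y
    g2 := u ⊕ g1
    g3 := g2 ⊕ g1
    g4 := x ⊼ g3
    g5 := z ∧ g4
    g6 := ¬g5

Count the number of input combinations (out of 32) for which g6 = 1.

20

g6 = ¬g5 must be 1, so g5 = 0.
g5 = z ∧ g4 must be 0, so at least one of z, g4 is 0.
Enumerating the 32 input combinations, 20 give g6 = 1 and 12 give g6 = 0.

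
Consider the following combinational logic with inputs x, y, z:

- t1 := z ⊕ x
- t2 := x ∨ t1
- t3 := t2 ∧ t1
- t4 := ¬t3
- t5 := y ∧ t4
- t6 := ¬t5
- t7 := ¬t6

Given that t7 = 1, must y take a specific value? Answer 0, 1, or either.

1

t7 = ¬t6 must be 1, so t6 = 0.
t6 = ¬t5 must be 0, so t5 = 1.
Every assignment with t7 = 1 has y = 1; there are 2 such assignment(s).
  x=0, y=1, z=0
  x=1, y=1, z=1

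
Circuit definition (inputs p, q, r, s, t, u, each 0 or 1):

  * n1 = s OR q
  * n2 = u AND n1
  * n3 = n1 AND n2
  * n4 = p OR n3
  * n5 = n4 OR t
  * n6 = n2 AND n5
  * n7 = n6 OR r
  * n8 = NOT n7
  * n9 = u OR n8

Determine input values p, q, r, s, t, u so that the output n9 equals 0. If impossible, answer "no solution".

Check with p=1, q=1, r=1, s=1, t=0, u=0:
n1 = s OR q = 1 OR 1 = 1
n2 = u AND n1 = 0 AND 1 = 0
n3 = n1 AND n2 = 1 AND 0 = 0
n4 = p OR n3 = 1 OR 0 = 1
n5 = n4 OR t = 1 OR 0 = 1
n6 = n2 AND n5 = 0 AND 1 = 0
n7 = n6 OR r = 0 OR 1 = 1
n8 = NOT n7 = NOT 1 = 0
n9 = u OR n8 = 0 OR 0 = 0
So n9 = 0 as required.

p=1, q=1, r=1, s=1, t=0, u=0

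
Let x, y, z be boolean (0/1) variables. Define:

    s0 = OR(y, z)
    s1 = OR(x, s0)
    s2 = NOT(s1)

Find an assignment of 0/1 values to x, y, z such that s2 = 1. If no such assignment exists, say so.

x=0, y=0, z=0

Check with x=0, y=0, z=0:
s0 = OR(y, z) = OR(0, 0) = 0
s1 = OR(x, s0) = OR(0, 0) = 0
s2 = NOT(s1) = NOT 0 = 1
So s2 = 1 as required.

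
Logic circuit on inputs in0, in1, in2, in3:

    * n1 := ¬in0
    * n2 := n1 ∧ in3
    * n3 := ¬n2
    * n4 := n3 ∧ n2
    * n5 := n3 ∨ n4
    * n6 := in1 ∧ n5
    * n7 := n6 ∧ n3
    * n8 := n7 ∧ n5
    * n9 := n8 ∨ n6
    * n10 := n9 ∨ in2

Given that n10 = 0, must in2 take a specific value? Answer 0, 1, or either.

0

n10 = n9 ∨ in2 must be 0, so both n9 = 0 and in2 = 0.
Every assignment with n10 = 0 has in2 = 0; there are 5 such assignment(s).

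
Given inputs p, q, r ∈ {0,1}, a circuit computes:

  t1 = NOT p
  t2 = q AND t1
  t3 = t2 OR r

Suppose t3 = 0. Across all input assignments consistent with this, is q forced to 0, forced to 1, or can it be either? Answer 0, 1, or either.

either

Both values of q occur among assignments with t3 = 0:
  q=0: p=0, q=0, r=0
  q=1: p=1, q=1, r=0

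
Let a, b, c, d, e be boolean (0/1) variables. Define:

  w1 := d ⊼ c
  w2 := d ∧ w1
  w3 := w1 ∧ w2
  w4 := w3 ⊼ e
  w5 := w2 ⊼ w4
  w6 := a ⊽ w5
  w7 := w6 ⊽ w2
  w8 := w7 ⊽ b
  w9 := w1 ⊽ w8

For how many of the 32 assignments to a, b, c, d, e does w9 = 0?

24

w9 = w1 ⊽ w8 must be 0, so at least one of w1, w8 is 1.
Enumerating the 32 input combinations, 24 give w9 = 0 and 8 give w9 = 1.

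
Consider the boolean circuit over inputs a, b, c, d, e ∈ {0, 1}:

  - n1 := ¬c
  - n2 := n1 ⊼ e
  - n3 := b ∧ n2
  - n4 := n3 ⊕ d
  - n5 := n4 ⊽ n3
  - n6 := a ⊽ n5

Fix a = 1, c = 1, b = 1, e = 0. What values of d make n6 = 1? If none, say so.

With a = 1, c = 1, b = 1, e = 0 fixed, none of the 2 settings of d give n6 = 1.
For example, with d=0:
n1 = ¬c = ¬1 = 0
n2 = n1 ⊼ e = 0 ⊼ 0 = 1
n3 = b ∧ n2 = 1 ∧ 1 = 1
n4 = n3 ⊕ d = 1 ⊕ 0 = 1
n5 = n4 ⊽ n3 = 1 ⊽ 1 = 0
n6 = a ⊽ n5 = 1 ⊽ 0 = 0
giving n6 = 0 ≠ 1.

no solution exists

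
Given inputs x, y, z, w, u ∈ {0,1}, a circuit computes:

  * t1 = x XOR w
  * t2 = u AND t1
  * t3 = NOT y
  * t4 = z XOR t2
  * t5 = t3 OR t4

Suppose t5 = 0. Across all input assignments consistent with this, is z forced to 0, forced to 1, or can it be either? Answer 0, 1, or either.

either

Both values of z occur among assignments with t5 = 0:
  z=0: x=0, y=1, z=0, w=0, u=0
  z=1: x=0, y=1, z=1, w=1, u=1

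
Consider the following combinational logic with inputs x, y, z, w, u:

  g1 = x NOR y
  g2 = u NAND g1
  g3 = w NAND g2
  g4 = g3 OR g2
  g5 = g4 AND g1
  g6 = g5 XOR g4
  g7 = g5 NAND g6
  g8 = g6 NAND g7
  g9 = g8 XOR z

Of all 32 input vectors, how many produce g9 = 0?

16

g9 = g8 XOR z must be 0, so g8 and z are equal.
Enumerating the 32 input combinations, 16 give g9 = 0 and 16 give g9 = 1.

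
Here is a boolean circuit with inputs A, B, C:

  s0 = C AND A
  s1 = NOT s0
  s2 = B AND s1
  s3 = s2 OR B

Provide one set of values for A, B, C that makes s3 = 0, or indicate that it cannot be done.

A=0, B=0, C=1

s3 = s2 OR B must be 0, so both s2 = 0 and B = 0.
s2 = B AND s1 must be 0, so at least one of B, s1 is 0.
Check with A=0, B=0, C=1:
s0 = C AND A = 1 AND 0 = 0
s1 = NOT s0 = NOT 0 = 1
s2 = B AND s1 = 0 AND 1 = 0
s3 = s2 OR B = 0 OR 0 = 0
So s3 = 0 as required.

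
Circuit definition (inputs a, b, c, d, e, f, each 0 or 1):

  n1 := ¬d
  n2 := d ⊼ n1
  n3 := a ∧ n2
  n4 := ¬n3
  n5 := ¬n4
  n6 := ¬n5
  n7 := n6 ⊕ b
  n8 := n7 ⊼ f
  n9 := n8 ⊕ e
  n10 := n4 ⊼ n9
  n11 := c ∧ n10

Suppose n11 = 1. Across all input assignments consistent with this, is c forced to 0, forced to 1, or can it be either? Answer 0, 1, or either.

n11 = c ∧ n10 must be 1, so both c = 1 and n10 = 1.
n10 = n4 ⊼ n9 must be 1, so at least one of n4, n9 is 0.
Every assignment with n11 = 1 has c = 1; there are 24 such assignment(s).

1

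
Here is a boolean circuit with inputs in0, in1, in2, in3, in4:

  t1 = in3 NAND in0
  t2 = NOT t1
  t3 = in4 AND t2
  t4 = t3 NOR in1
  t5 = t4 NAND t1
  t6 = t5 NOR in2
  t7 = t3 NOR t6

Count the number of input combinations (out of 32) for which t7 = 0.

t7 = t3 NOR t6 must be 0, so at least one of t3, t6 is 1.
Enumerating the 32 input combinations, 10 give t7 = 0 and 22 give t7 = 1.

10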